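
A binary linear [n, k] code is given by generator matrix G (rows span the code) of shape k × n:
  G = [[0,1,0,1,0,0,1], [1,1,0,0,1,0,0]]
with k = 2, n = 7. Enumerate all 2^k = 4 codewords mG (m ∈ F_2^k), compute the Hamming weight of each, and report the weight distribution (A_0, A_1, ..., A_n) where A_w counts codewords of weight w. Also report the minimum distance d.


Weight distribution: A_0 = 1, A_3 = 2, A_4 = 1. Minimum distance d = 3.

Enumerate all 2^2 = 4 messages m ∈ F_2^2.
For each, compute codeword c = mG in F_2^7, then tally its weight.
  m = 00 → c = 0000000, weight = 0.
  m = 10 → c = 0101001, weight = 3.
  m = 01 → c = 1100100, weight = 3.
  m = 11 → c = 1001101, weight = 4.
Tally weights:
  weight 0: 1 codewords.
  weight 3: 2 codewords.
  weight 4: 1 codewords.
Minimum distance d = smallest w > 0 with A_w > 0 = 3.
Sanity: Σ A_w = 4 = 2^2 = 4 ✓.


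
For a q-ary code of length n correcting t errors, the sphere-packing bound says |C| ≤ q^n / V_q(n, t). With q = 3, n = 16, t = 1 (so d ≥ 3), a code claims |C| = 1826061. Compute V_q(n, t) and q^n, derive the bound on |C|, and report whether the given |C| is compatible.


V_q(n, t) = 33, q^n = 43046721, Hamming bound = 1304446, |C| = 1826061 > bound (violated).

Step 1: Compute V_q(n, t) = Σ_{j=0}^1 C(n, j) (q−1)^j.
  j = 0: C(16,0)·(2)^0 = 1·1 = 1.
  j = 1: C(16,1)·(2)^1 = 16·2 = 32.
  V_q(n, t) = 1 + 32 = 33.
Step 2: q^n = 3^16 = 43046721.
Step 3: Hamming bound ⌊q^n / V_q(n,t)⌋ = ⌊43046721/33⌋ = 1304446.
Step 4: Compare |C| = 1826061 to 1304446: violated.
The claimed |C| lies above the Hamming bound, so no 3-ary code of length 16 with d ≥ 3 can have 1826061 codewords.


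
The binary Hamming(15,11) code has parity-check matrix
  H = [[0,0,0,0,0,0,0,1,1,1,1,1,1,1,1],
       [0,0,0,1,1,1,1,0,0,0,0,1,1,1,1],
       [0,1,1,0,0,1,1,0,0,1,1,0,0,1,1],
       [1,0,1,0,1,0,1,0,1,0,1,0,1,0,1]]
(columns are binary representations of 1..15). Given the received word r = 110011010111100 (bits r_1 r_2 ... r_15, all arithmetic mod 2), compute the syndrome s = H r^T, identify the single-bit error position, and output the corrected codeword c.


s = (1, 0, 0, 0)^T, error position = 8, corrected codeword c = 110011000111100

Compute s = H r^T mod 2 one row at a time:
  s_1 = 1 + 0 + 1 + 1 + 1 + 1 + 0 + 0 = 5 ≡ 1 (mod 2).
  s_2 = 0 + 1 + 1 + 0 + 1 + 1 + 0 + 0 = 4 ≡ 0 (mod 2).
  s_3 = 1 + 0 + 1 + 0 + 1 + 1 + 0 + 0 = 4 ≡ 0 (mod 2).
  s_4 = 1 + 0 + 1 + 0 + 0 + 1 + 1 + 0 = 4 ≡ 0 (mod 2).
s = (1, 0, 0, 0)^T — this equals column 8 of H (binary 1000), so error is at position 8.
Correct: flip bit 8 of r = 110011010111100 to get c = 110011000111100.


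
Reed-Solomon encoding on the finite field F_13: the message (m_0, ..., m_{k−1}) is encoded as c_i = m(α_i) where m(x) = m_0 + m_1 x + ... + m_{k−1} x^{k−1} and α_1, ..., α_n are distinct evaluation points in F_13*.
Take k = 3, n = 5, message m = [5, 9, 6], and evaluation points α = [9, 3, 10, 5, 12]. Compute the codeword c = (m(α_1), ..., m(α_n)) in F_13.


c = [0, 8, 6, 5, 2]

Message polynomial: m(x) = 5 + 9·x + 6·x^2 (mod 13).
For each evaluation point α_i, compute m(α_i) mod 13:
  α_1 = 9: Horner steps 6 → 11 → 0, so m(9) = 0.
  α_2 = 3: Horner steps 6 → 1 → 8, so m(3) = 8.
  α_3 = 10: Horner steps 6 → 4 → 6, so m(10) = 6.
  α_4 = 5: Horner steps 6 → 0 → 5, so m(5) = 5.
  α_5 = 12: Horner steps 6 → 3 → 2, so m(12) = 2.
Codeword c = [0, 8, 6, 5, 2] ∈ F_13^5.


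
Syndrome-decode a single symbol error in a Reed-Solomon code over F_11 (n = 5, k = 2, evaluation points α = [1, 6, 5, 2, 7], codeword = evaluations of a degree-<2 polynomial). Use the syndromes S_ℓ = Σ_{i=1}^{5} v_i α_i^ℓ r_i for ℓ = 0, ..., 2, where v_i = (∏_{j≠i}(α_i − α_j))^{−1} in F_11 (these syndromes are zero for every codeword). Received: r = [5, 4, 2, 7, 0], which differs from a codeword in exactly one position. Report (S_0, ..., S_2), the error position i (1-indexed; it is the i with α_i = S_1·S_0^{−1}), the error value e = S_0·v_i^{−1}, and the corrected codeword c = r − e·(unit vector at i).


S = (1, 7, 5), error at position 5, error magnitude e = 5, c = [5, 4, 2, 7, 6].

Step 1: column multipliers v_i = (∏_{j≠i}(α_i − α_j))^{−1} mod 11.
  i = 1 (α = 1): (1−6)(1−5)(1−2)(1−7) = (−5)·(−4)·(−1)·(−6) = 120 ≡ 10, so v_1 = 10^{−1} = 10 (mod 11).
  i = 2 (α = 6): (6−1)(6−5)(6−2)(6−7) = 5·1·4·(−1) = −20 ≡ 2, so v_2 = 2^{−1} = 6 (mod 11).
  i = 3 (α = 5): (5−1)(5−6)(5−2)(5−7) = 4·(−1)·3·(−2) = 24 ≡ 2, so v_3 = 2^{−1} = 6 (mod 11).
  i = 4 (α = 2): (2−1)(2−6)(2−5)(2−7) = 1·(−4)·(−3)·(−5) = −60 ≡ 6, so v_4 = 6^{−1} = 2 (mod 11).
  i = 5 (α = 7): (7−1)(7−6)(7−5)(7−2) = 6·1·2·5 = 60 ≡ 5, so v_5 = 5^{−1} = 9 (mod 11).
  v = [10, 6, 6, 2, 9].
Step 2: syndromes of r = [5, 4, 2, 7, 0] (all sums mod 11).
  S_0 = Σ v_i r_i = 10·5 + 6·4 + 6·2 + 2·7 + 9·0 = 100 ≡ 1.
  S_1 = Σ v_i α_i r_i = 10·1·5 + 6·6·4 + 6·5·2 + 2·2·7 + 9·7·0 = 282 ≡ 7.
  α_i^2 mod 11 = [1, 3, 3, 4, 5].
  S_2 = Σ v_i α_i^2 r_i = 10·1·5 + 6·3·4 + 6·3·2 + 2·4·7 + 9·5·0 = 214 ≡ 5.
  S = (1, 7, 5) ≠ 0, so r is not a codeword (an error is present).
Step 3: locate the error. For a single error e at position i, S_ℓ = v_i·e·α_i^ℓ, so α_err = S_1/S_0.
  S_0^{−1} = 1^{−1} = 1 (mod 11), so α_err = 7·1 = 7 ≡ 7 = α_5. Error position i = 5.
  Consistency check: S_2/S_1 = 5·8 = 40 ≡ 7 = α_err ✓ (single-error assumption holds).
Step 4: error magnitude e = S_0/v_5 = S_0·∏_{j≠5}(α_5 − α_j) = 1·5 = 5 ≡ 5 (mod 11).
Step 5: correct position 5: c_5 = r_5 − e = 0 − 5 ≡ 6 (mod 11). Hence c = [5, 4, 2, 7, 6].
  Check: interpolating c through the α_i gives m(x) = 3 + 2·x (degree < 2) with m(α_i) = c_i for every i, so c is indeed a codeword.


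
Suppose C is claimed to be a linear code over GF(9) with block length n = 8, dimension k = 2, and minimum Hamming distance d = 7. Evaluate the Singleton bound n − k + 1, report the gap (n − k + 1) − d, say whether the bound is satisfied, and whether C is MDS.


Singleton RHS = n − k + 1 = 7, slack = 0, bound satisfied, MDS.

Singleton bound: d ≤ n − k + 1.
Here n = 8, k = 2, so n − k + 1 = 7.
Given d = 7, check d ≤ 7: YES.
Slack = (n − k + 1) − d = 0.
The code is MDS (slack = 0).
Description: the claimed parameters are [8, 2, 7]_9; such a code would be MDS (meets Singleton bound).


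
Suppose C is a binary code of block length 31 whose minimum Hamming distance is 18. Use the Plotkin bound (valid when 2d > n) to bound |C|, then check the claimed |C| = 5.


Plotkin bound M ≤ 6; given |C| = 5 ≤ bound (satisfied).

Check applicability: 2d = 36, n = 31.
2d − n = 5 > 0, so Plotkin applies.
Compute d/(2d−n) = 18/5 ≈ 3.6000.
⌊d/(2d−n)⌋ = 3.
Plotkin bound: M ≤ 2·3 = 6.
Given |C| = 5, check: satisfied.
This |C| is below the Plotkin bound.


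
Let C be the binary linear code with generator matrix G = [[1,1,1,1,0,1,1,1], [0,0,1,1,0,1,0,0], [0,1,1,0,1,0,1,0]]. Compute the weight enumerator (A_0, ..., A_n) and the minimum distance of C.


Weight distribution: A_0 = 1, A_3 = 1, A_4 = 3, A_5 = 2, A_7 = 1. Minimum distance d = 3.

Enumerate all 2^3 = 8 messages m ∈ F_2^3.
For each, compute codeword c = mG in F_2^8, then tally its weight.
  m = 000 → c = 00000000, weight = 0.
  m = 100 → c = 11110111, weight = 7.
  m = 010 → c = 00110100, weight = 3.
  m = 110 → c = 11000011, weight = 4.
  m = 001 → c = 01101010, weight = 4.
  m = 101 → c = 10011101, weight = 5.
  m = 011 → c = 01011110, weight = 5.
  m = 111 → c = 10101001, weight = 4.
Tally weights:
  weight 0: 1 codewords.
  weight 3: 1 codewords.
  weight 4: 3 codewords.
  weight 5: 2 codewords.
  weight 7: 1 codewords.
Minimum distance d = smallest w > 0 with A_w > 0 = 3.
Sanity: Σ A_w = 8 = 2^3 = 8 ✓.


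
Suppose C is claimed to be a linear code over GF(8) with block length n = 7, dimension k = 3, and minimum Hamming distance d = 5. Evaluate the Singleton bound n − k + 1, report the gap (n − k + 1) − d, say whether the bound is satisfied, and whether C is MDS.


Singleton RHS = n − k + 1 = 5, slack = 0, bound satisfied, MDS.

Singleton bound: d ≤ n − k + 1.
Here n = 7, k = 3, so n − k + 1 = 5.
Given d = 5, check d ≤ 5: YES.
Slack = (n − k + 1) − d = 0.
The code is MDS (slack = 0).
Description: the claimed parameters are [7, 3, 5]_8; such a code would be MDS (meets Singleton bound).


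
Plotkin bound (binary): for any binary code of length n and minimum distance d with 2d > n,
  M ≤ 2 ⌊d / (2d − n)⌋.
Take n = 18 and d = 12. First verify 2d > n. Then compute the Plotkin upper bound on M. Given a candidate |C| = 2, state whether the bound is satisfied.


Plotkin bound M ≤ 4; given |C| = 2 ≤ bound (satisfied).

Check applicability: 2d = 24, n = 18.
2d − n = 6 > 0, so Plotkin applies.
Compute d/(2d−n) = 12/6 ≈ 2.0000.
⌊d/(2d−n)⌋ = 2.
Plotkin bound: M ≤ 2·2 = 4.
Given |C| = 2, check: satisfied.
This |C| is below the Plotkin bound.


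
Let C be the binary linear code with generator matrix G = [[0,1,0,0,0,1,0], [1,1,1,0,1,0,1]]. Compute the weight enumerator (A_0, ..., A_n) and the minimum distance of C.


Weight distribution: A_0 = 1, A_2 = 1, A_5 = 2. Minimum distance d = 2.

Enumerate all 2^2 = 4 messages m ∈ F_2^2.
For each, compute codeword c = mG in F_2^7, then tally its weight.
  m = 00 → c = 0000000, weight = 0.
  m = 10 → c = 0100010, weight = 2.
  m = 01 → c = 1110101, weight = 5.
  m = 11 → c = 1010111, weight = 5.
Tally weights:
  weight 0: 1 codewords.
  weight 2: 1 codewords.
  weight 5: 2 codewords.
Minimum distance d = smallest w > 0 with A_w > 0 = 2.
Sanity: Σ A_w = 4 = 2^2 = 4 ✓.


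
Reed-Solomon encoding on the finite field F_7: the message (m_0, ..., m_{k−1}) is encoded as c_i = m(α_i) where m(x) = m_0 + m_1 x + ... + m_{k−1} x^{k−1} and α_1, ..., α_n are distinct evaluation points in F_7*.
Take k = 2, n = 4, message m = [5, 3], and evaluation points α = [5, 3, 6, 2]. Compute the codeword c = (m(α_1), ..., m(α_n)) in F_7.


c = [6, 0, 2, 4]

Message polynomial: m(x) = 5 + 3·x (mod 7).
For each evaluation point α_i, compute m(α_i) mod 7:
  α_1 = 5: Horner steps 3 → 6, so m(5) = 6.
  α_2 = 3: Horner steps 3 → 0, so m(3) = 0.
  α_3 = 6: Horner steps 3 → 2, so m(6) = 2.
  α_4 = 2: Horner steps 3 → 4, so m(2) = 4.
Codeword c = [6, 0, 2, 4] ∈ F_7^4.


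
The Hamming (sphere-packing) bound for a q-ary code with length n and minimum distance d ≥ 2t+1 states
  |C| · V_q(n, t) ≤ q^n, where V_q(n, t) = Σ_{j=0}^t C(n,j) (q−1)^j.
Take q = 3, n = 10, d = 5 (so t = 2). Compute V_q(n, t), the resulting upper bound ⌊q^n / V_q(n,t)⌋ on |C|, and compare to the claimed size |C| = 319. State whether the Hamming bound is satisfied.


V_q(n, t) = 201, q^n = 59049, Hamming bound = 293, |C| = 319 > bound (violated).

Step 1: Compute V_q(n, t) = Σ_{j=0}^2 C(n, j) (q−1)^j.
  j = 0: C(10,0)·(2)^0 = 1·1 = 1.
  j = 1: C(10,1)·(2)^1 = 10·2 = 20.
  j = 2: C(10,2)·(2)^2 = 45·4 = 180.
  V_q(n, t) = 1 + 20 + 180 = 201.
Step 2: q^n = 3^10 = 59049.
Step 3: Hamming bound ⌊q^n / V_q(n,t)⌋ = ⌊59049/201⌋ = 293.
Step 4: Compare |C| = 319 to 293: violated.
The claimed |C| lies above the Hamming bound, so no 3-ary code of length 10 with d ≥ 5 can have 319 codewords.


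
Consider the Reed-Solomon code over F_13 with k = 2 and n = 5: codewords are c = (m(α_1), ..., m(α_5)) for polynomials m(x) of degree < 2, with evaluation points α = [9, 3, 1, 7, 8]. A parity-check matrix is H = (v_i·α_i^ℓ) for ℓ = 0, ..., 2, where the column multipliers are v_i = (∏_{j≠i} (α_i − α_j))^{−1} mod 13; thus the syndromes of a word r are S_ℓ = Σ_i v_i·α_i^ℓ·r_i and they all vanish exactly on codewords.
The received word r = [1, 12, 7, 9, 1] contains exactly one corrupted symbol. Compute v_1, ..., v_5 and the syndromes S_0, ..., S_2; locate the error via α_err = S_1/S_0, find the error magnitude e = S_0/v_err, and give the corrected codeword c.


S = (12, 5, 1), error at position 5, error magnitude e = 9, c = [1, 12, 7, 9, 5].

Step 1: column multipliers v_i = (∏_{j≠i}(α_i − α_j))^{−1} mod 13.
  i = 1 (α = 9): (9−3)(9−1)(9−7)(9−8) = 6·8·2·1 = 96 ≡ 5, so v_1 = 5^{−1} = 8 (mod 13).
  i = 2 (α = 3): (3−9)(3−1)(3−7)(3−8) = (−6)·2·(−4)·(−5) = −240 ≡ 7, so v_2 = 7^{−1} = 2 (mod 13).
  i = 3 (α = 1): (1−9)(1−3)(1−7)(1−8) = (−8)·(−2)·(−6)·(−7) = 672 ≡ 9, so v_3 = 9^{−1} = 3 (mod 13).
  i = 4 (α = 7): (7−9)(7−3)(7−1)(7−8) = (−2)·4·6·(−1) = 48 ≡ 9, so v_4 = 9^{−1} = 3 (mod 13).
  i = 5 (α = 8): (8−9)(8−3)(8−1)(8−7) = (−1)·5·7·1 = −35 ≡ 4, so v_5 = 4^{−1} = 10 (mod 13).
  v = [8, 2, 3, 3, 10].
Step 2: syndromes of r = [1, 12, 7, 9, 1] (all sums mod 13).
  S_0 = Σ v_i r_i = 8·1 + 2·12 + 3·7 + 3·9 + 10·1 = 90 ≡ 12.
  S_1 = Σ v_i α_i r_i = 8·9·1 + 2·3·12 + 3·1·7 + 3·7·9 + 10·8·1 = 434 ≡ 5.
  α_i^2 mod 13 = [3, 9, 1, 10, 12].
  S_2 = Σ v_i α_i^2 r_i = 8·3·1 + 2·9·12 + 3·1·7 + 3·10·9 + 10·12·1 = 651 ≡ 1.
  S = (12, 5, 1) ≠ 0, so r is not a codeword (an error is present).
Step 3: locate the error. For a single error e at position i, S_ℓ = v_i·e·α_i^ℓ, so α_err = S_1/S_0.
  S_0^{−1} = 12^{−1} = 12 (mod 13), so α_err = 5·12 = 60 ≡ 8 = α_5. Error position i = 5.
  Consistency check: S_2/S_1 = 1·8 = 8 ≡ 8 = α_err ✓ (single-error assumption holds).
Step 4: error magnitude e = S_0/v_5 = S_0·∏_{j≠5}(α_5 − α_j) = 12·4 = 48 ≡ 9 (mod 13).
Step 5: correct position 5: c_5 = r_5 − e = 1 − 9 ≡ 5 (mod 13). Hence c = [1, 12, 7, 9, 5].
  Check: interpolating c through the α_i gives m(x) = 11 + 9·x (degree < 2) with m(α_i) = c_i for every i, so c is indeed a codeword.


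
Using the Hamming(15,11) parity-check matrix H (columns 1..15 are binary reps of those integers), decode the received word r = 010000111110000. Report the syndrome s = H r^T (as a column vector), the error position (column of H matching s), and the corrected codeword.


s = (0, 1, 0, 1)^T, error position = 5, corrected codeword c = 010010111110000

Compute s = H r^T mod 2 one row at a time:
  s_1 = 1 + 1 + 1 + 1 + 0 + 0 + 0 + 0 = 4 ≡ 0 (mod 2).
  s_2 = 0 + 0 + 0 + 1 + 0 + 0 + 0 + 0 = 1 ≡ 1 (mod 2).
  s_3 = 1 + 0 + 0 + 1 + 1 + 1 + 0 + 0 = 4 ≡ 0 (mod 2).
  s_4 = 0 + 0 + 0 + 1 + 1 + 1 + 0 + 0 = 3 ≡ 1 (mod 2).
s = (0, 1, 0, 1)^T — this equals column 5 of H (binary 0101), so error is at position 5.
Correct: flip bit 5 of r = 010000111110000 to get c = 010010111110000.


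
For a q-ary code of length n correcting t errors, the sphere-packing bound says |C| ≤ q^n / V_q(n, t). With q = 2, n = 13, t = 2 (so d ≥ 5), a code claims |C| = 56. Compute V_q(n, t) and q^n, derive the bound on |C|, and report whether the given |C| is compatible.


V_q(n, t) = 92, q^n = 8192, Hamming bound = 89, |C| = 56 ≤ bound (satisfied).

Step 1: Compute V_q(n, t) = Σ_{j=0}^2 C(n, j) (q−1)^j.
  j = 0: C(13,0)·(1)^0 = 1·1 = 1.
  j = 1: C(13,1)·(1)^1 = 13·1 = 13.
  j = 2: C(13,2)·(1)^2 = 78·1 = 78.
  V_q(n, t) = 1 + 13 + 78 = 92.
Step 2: q^n = 2^13 = 8192.
Step 3: Hamming bound ⌊q^n / V_q(n,t)⌋ = ⌊8192/92⌋ = 89.
Step 4: Compare |C| = 56 to 89: satisfied.
The claimed |C| lies below the Hamming bound.


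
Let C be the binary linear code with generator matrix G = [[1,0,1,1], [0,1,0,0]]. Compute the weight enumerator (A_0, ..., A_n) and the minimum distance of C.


Weight distribution: A_0 = 1, A_1 = 1, A_3 = 1, A_4 = 1. Minimum distance d = 1.

Enumerate all 2^2 = 4 messages m ∈ F_2^2.
For each, compute codeword c = mG in F_2^4, then tally its weight.
  m = 00 → c = 0000, weight = 0.
  m = 10 → c = 1011, weight = 3.
  m = 01 → c = 0100, weight = 1.
  m = 11 → c = 1111, weight = 4.
Tally weights:
  weight 0: 1 codewords.
  weight 1: 1 codewords.
  weight 3: 1 codewords.
  weight 4: 1 codewords.
Minimum distance d = smallest w > 0 with A_w > 0 = 1.
Sanity: Σ A_w = 4 = 2^2 = 4 ✓.


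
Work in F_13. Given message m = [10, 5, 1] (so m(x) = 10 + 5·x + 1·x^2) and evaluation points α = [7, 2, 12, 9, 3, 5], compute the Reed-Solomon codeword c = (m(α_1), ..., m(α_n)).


c = [3, 11, 6, 6, 8, 8]

Message polynomial: m(x) = 10 + 5·x + 1·x^2 (mod 13).
For each evaluation point α_i, compute m(α_i) mod 13:
  α_1 = 7: Horner steps 1 → 12 → 3, so m(7) = 3.
  α_2 = 2: Horner steps 1 → 7 → 11, so m(2) = 11.
  α_3 = 12: Horner steps 1 → 4 → 6, so m(12) = 6.
  α_4 = 9: Horner steps 1 → 1 → 6, so m(9) = 6.
  α_5 = 3: Horner steps 1 → 8 → 8, so m(3) = 8.
  α_6 = 5: Horner steps 1 → 10 → 8, so m(5) = 8.
Codeword c = [3, 11, 6, 6, 8, 8] ∈ F_13^6.


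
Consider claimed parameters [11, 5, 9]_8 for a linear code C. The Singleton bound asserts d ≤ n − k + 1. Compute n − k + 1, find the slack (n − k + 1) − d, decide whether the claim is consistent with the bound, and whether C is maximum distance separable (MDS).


Singleton RHS = n − k + 1 = 7, slack = -2, bound violated (no such code; not MDS).

Singleton bound: d ≤ n − k + 1.
Here n = 11, k = 5, so n − k + 1 = 7.
Given d = 9, check d ≤ 7: NO.
Slack = (n − k + 1) − d = -2.
The slack is negative: d = 9 exceeds n − k + 1 = 7 by 2, so the Singleton bound is violated and no linear [11, 5, 9]_8 code can exist. In particular it is not MDS (MDS requires d = n − k + 1 exactly).
Description: the claimed parameters are [11, 5, 9]_8; such a code would be impossible (violates the Singleton bound).


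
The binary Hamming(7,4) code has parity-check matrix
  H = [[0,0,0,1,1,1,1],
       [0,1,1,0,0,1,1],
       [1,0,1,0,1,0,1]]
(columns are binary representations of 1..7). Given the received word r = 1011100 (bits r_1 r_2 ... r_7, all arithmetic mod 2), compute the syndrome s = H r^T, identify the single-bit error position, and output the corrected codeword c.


s = (0, 1, 1)^T, error position = 3, corrected codeword c = 1001100

Compute s = H r^T mod 2 one row at a time:
  s_1 = 1 + 1 + 0 + 0 = 2 ≡ 0 (mod 2).
  s_2 = 0 + 1 + 0 + 0 = 1 ≡ 1 (mod 2).
  s_3 = 1 + 1 + 1 + 0 = 3 ≡ 1 (mod 2).
s = (0, 1, 1)^T — this equals column 3 of H (binary 011), so error is at position 3.
Correct: flip bit 3 of r = 1011100 to get c = 1001100.


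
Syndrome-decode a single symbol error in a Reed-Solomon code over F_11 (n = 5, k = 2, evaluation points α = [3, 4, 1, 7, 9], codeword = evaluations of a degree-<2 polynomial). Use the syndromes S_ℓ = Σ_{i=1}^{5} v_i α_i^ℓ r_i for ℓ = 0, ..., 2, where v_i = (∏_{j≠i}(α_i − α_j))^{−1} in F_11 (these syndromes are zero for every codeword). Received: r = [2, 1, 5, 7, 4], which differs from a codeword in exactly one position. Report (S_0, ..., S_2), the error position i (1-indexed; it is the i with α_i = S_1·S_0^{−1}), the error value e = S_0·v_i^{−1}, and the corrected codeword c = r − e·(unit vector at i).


S = (6, 2, 8), error at position 2, error magnitude e = 6, c = [2, 6, 5, 7, 4].

Step 1: column multipliers v_i = (∏_{j≠i}(α_i − α_j))^{−1} mod 11.
  i = 1 (α = 3): (3−4)(3−1)(3−7)(3−9) = (−1)·2·(−4)·(−6) = −48 ≡ 7, so v_1 = 7^{−1} = 8 (mod 11).
  i = 2 (α = 4): (4−3)(4−1)(4−7)(4−9) = 1·3·(−3)·(−5) = 45 ≡ 1, so v_2 = 1^{−1} = 1 (mod 11).
  i = 3 (α = 1): (1−3)(1−4)(1−7)(1−9) = (−2)·(−3)·(−6)·(−8) = 288 ≡ 2, so v_3 = 2^{−1} = 6 (mod 11).
  i = 4 (α = 7): (7−3)(7−4)(7−1)(7−9) = 4·3·6·(−2) = −144 ≡ 10, so v_4 = 10^{−1} = 10 (mod 11).
  i = 5 (α = 9): (9−3)(9−4)(9−1)(9−7) = 6·5·8·2 = 480 ≡ 7, so v_5 = 7^{−1} = 8 (mod 11).
  v = [8, 1, 6, 10, 8].
Step 2: syndromes of r = [2, 1, 5, 7, 4] (all sums mod 11).
  S_0 = Σ v_i r_i = 8·2 + 1·1 + 6·5 + 10·7 + 8·4 = 149 ≡ 6.
  S_1 = Σ v_i α_i r_i = 8·3·2 + 1·4·1 + 6·1·5 + 10·7·7 + 8·9·4 = 860 ≡ 2.
  α_i^2 mod 11 = [9, 5, 1, 5, 4].
  S_2 = Σ v_i α_i^2 r_i = 8·9·2 + 1·5·1 + 6·1·5 + 10·5·7 + 8·4·4 = 657 ≡ 8.
  S = (6, 2, 8) ≠ 0, so r is not a codeword (an error is present).
Step 3: locate the error. For a single error e at position i, S_ℓ = v_i·e·α_i^ℓ, so α_err = S_1/S_0.
  S_0^{−1} = 6^{−1} = 2 (mod 11), so α_err = 2·2 = 4 ≡ 4 = α_2. Error position i = 2.
  Consistency check: S_2/S_1 = 8·6 = 48 ≡ 4 = α_err ✓ (single-error assumption holds).
Step 4: error magnitude e = S_0/v_2 = S_0·∏_{j≠2}(α_2 − α_j) = 6·1 = 6 ≡ 6 (mod 11).
Step 5: correct position 2: c_2 = r_2 − e = 1 − 6 ≡ 6 (mod 11). Hence c = [2, 6, 5, 7, 4].
  Check: interpolating c through the α_i gives m(x) = 1 + 4·x (degree < 2) with m(α_i) = c_i for every i, so c is indeed a codeword.


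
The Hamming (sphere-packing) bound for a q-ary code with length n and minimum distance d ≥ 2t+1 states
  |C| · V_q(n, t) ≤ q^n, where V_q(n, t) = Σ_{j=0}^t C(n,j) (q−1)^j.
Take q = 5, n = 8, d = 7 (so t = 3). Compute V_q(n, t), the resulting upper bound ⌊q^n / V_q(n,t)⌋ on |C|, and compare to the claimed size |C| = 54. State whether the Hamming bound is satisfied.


V_q(n, t) = 4065, q^n = 390625, Hamming bound = 96, |C| = 54 ≤ bound (satisfied).

Step 1: Compute V_q(n, t) = Σ_{j=0}^3 C(n, j) (q−1)^j.
  j = 0: C(8,0)·(4)^0 = 1·1 = 1.
  j = 1: C(8,1)·(4)^1 = 8·4 = 32.
  j = 2: C(8,2)·(4)^2 = 28·16 = 448.
  j = 3: C(8,3)·(4)^3 = 56·64 = 3584.
  V_q(n, t) = 1 + 32 + 448 + 3584 = 4065.
Step 2: q^n = 5^8 = 390625.
Step 3: Hamming bound ⌊q^n / V_q(n,t)⌋ = ⌊390625/4065⌋ = 96.
Step 4: Compare |C| = 54 to 96: satisfied.
The claimed |C| lies below the Hamming bound.


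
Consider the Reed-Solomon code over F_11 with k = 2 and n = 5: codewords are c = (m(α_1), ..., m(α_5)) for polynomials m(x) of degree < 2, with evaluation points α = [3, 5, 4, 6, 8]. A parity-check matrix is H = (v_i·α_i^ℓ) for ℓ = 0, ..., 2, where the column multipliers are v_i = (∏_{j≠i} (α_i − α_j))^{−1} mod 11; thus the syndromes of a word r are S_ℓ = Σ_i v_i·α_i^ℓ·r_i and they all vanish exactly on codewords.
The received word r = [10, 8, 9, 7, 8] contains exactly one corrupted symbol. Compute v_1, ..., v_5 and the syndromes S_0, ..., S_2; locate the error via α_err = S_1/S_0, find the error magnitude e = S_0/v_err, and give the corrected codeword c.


S = (8, 9, 6), error at position 5, error magnitude e = 3, c = [10, 8, 9, 7, 5].

Step 1: column multipliers v_i = (∏_{j≠i}(α_i − α_j))^{−1} mod 11.
  i = 1 (α = 3): (3−5)(3−4)(3−6)(3−8) = (−2)·(−1)·(−3)·(−5) = 30 ≡ 8, so v_1 = 8^{−1} = 7 (mod 11).
  i = 2 (α = 5): (5−3)(5−4)(5−6)(5−8) = 2·1·(−1)·(−3) = 6 ≡ 6, so v_2 = 6^{−1} = 2 (mod 11).
  i = 3 (α = 4): (4−3)(4−5)(4−6)(4−8) = 1·(−1)·(−2)·(−4) = −8 ≡ 3, so v_3 = 3^{−1} = 4 (mod 11).
  i = 4 (α = 6): (6−3)(6−5)(6−4)(6−8) = 3·1·2·(−2) = −12 ≡ 10, so v_4 = 10^{−1} = 10 (mod 11).
  i = 5 (α = 8): (8−3)(8−5)(8−4)(8−6) = 5·3·4·2 = 120 ≡ 10, so v_5 = 10^{−1} = 10 (mod 11).
  v = [7, 2, 4, 10, 10].
Step 2: syndromes of r = [10, 8, 9, 7, 8] (all sums mod 11).
  S_0 = Σ v_i r_i = 7·10 + 2·8 + 4·9 + 10·7 + 10·8 = 272 ≡ 8.
  S_1 = Σ v_i α_i r_i = 7·3·10 + 2·5·8 + 4·4·9 + 10·6·7 + 10·8·8 = 1494 ≡ 9.
  α_i^2 mod 11 = [9, 3, 5, 3, 9].
  S_2 = Σ v_i α_i^2 r_i = 7·9·10 + 2·3·8 + 4·5·9 + 10·3·7 + 10·9·8 = 1788 ≡ 6.
  S = (8, 9, 6) ≠ 0, so r is not a codeword (an error is present).
Step 3: locate the error. For a single error e at position i, S_ℓ = v_i·e·α_i^ℓ, so α_err = S_1/S_0.
  S_0^{−1} = 8^{−1} = 7 (mod 11), so α_err = 9·7 = 63 ≡ 8 = α_5. Error position i = 5.
  Consistency check: S_2/S_1 = 6·5 = 30 ≡ 8 = α_err ✓ (single-error assumption holds).
Step 4: error magnitude e = S_0/v_5 = S_0·∏_{j≠5}(α_5 − α_j) = 8·10 = 80 ≡ 3 (mod 11).
Step 5: correct position 5: c_5 = r_5 − e = 8 − 3 ≡ 5 (mod 11). Hence c = [10, 8, 9, 7, 5].
  Check: interpolating c through the α_i gives m(x) = 2 + 10·x (degree < 2) with m(α_i) = c_i for every i, so c is indeed a codeword.


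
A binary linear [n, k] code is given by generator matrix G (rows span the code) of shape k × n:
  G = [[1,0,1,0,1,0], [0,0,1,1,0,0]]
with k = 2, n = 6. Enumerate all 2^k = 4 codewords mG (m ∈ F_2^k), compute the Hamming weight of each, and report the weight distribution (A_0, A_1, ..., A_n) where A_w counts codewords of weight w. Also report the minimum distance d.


Weight distribution: A_0 = 1, A_2 = 1, A_3 = 2. Minimum distance d = 2.

Enumerate all 2^2 = 4 messages m ∈ F_2^2.
For each, compute codeword c = mG in F_2^6, then tally its weight.
  m = 00 → c = 000000, weight = 0.
  m = 10 → c = 101010, weight = 3.
  m = 01 → c = 001100, weight = 2.
  m = 11 → c = 100110, weight = 3.
Tally weights:
  weight 0: 1 codewords.
  weight 2: 1 codewords.
  weight 3: 2 codewords.
Minimum distance d = smallest w > 0 with A_w > 0 = 2.
Sanity: Σ A_w = 4 = 2^2 = 4 ✓.


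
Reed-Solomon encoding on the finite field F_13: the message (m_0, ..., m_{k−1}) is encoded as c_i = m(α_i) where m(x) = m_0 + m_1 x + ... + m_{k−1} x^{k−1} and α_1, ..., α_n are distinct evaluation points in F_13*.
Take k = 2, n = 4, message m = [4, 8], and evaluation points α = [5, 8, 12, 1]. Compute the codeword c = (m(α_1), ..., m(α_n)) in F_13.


c = [5, 3, 9, 12]

Message polynomial: m(x) = 4 + 8·x (mod 13).
For each evaluation point α_i, compute m(α_i) mod 13:
  α_1 = 5: Horner steps 8 → 5, so m(5) = 5.
  α_2 = 8: Horner steps 8 → 3, so m(8) = 3.
  α_3 = 12: Horner steps 8 → 9, so m(12) = 9.
  α_4 = 1: Horner steps 8 → 12, so m(1) = 12.
Codeword c = [5, 3, 9, 12] ∈ F_13^4.


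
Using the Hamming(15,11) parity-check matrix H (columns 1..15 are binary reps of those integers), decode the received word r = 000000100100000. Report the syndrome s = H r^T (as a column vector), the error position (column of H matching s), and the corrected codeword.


s = (1, 1, 0, 1)^T, error position = 13, corrected codeword c = 000000100100100

Compute s = H r^T mod 2 one row at a time:
  s_1 = 0 + 0 + 1 + 0 + 0 + 0 + 0 + 0 = 1 ≡ 1 (mod 2).
  s_2 = 0 + 0 + 0 + 1 + 0 + 0 + 0 + 0 = 1 ≡ 1 (mod 2).
  s_3 = 0 + 0 + 0 + 1 + 1 + 0 + 0 + 0 = 2 ≡ 0 (mod 2).
  s_4 = 0 + 0 + 0 + 1 + 0 + 0 + 0 + 0 = 1 ≡ 1 (mod 2).
s = (1, 1, 0, 1)^T — this equals column 13 of H (binary 1101), so error is at position 13.
Correct: flip bit 13 of r = 000000100100000 to get c = 000000100100100.


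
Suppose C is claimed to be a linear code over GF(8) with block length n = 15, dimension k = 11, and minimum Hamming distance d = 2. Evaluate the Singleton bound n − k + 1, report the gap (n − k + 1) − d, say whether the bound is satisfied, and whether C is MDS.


Singleton RHS = n − k + 1 = 5, slack = 3, bound satisfied, not MDS.

Singleton bound: d ≤ n − k + 1.
Here n = 15, k = 11, so n − k + 1 = 5.
Given d = 2, check d ≤ 5: YES.
Slack = (n − k + 1) − d = 3.
The code is NOT MDS (slack = 3 > 0).
Description: the claimed parameters are [15, 11, 2]_8; such a code would be non-MDS.


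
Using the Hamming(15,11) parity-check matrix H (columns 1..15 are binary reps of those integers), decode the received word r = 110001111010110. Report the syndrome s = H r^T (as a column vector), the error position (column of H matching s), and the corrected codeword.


s = (1, 0, 1, 1)^T, error position = 11, corrected codeword c = 110001111000110

Compute s = H r^T mod 2 one row at a time:
  s_1 = 1 + 1 + 0 + 1 + 0 + 1 + 1 + 0 = 5 ≡ 1 (mod 2).
  s_2 = 0 + 0 + 1 + 1 + 0 + 1 + 1 + 0 = 4 ≡ 0 (mod 2).
  s_3 = 1 + 0 + 1 + 1 + 0 + 1 + 1 + 0 = 5 ≡ 1 (mod 2).
  s_4 = 1 + 0 + 0 + 1 + 1 + 1 + 1 + 0 = 5 ≡ 1 (mod 2).
s = (1, 0, 1, 1)^T — this equals column 11 of H (binary 1011), so error is at position 11.
Correct: flip bit 11 of r = 110001111010110 to get c = 110001111000110.


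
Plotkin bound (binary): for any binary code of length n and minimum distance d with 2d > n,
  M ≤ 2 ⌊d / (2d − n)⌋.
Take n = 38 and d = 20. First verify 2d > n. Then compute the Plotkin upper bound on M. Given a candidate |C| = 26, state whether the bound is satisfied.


Plotkin bound M ≤ 20; given |C| = 26 > bound (violated).

Check applicability: 2d = 40, n = 38.
2d − n = 2 > 0, so Plotkin applies.
Compute d/(2d−n) = 20/2 ≈ 10.0000.
⌊d/(2d−n)⌋ = 10.
Plotkin bound: M ≤ 2·10 = 20.
Given |C| = 26, check: VIOLATED.
This |C| is above the Plotkin bound, so no binary code with n = 38, d = 20 and 26 codewords exists.


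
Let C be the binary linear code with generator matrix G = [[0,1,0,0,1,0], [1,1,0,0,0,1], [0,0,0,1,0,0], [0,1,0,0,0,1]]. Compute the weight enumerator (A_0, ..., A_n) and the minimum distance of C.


Weight distribution: A_0 = 1, A_1 = 2, A_2 = 4, A_3 = 6, A_4 = 3. Minimum distance d = 1.

Enumerate all 2^4 = 16 messages m ∈ F_2^4.
For each, compute codeword c = mG in F_2^6, then tally its weight.
  m = 0000 → c = 000000, weight = 0.
  m = 1000 → c = 010010, weight = 2.
  m = 0100 → c = 110001, weight = 3.
  m = 1100 → c = 100011, weight = 3.
  m = 0010 → c = 000100, weight = 1.
  m = 1010 → c = 010110, weight = 3.
  m = 0110 → c = 110101, weight = 4.
  m = 1110 → c = 100111, weight = 4.
  m = 0001 → c = 010001, weight = 2.
  m = 1001 → c = 000011, weight = 2.
  m = 0101 → c = 100000, weight = 1.
  m = 1101 → c = 110010, weight = 3.
  m = 0011 → c = 010101, weight = 3.
  m = 1011 → c = 000111, weight = 3.
  m = 0111 → c = 100100, weight = 2.
  m = 1111 → c = 110110, weight = 4.
Tally weights:
  weight 0: 1 codewords.
  weight 1: 2 codewords.
  weight 2: 4 codewords.
  weight 3: 6 codewords.
  weight 4: 3 codewords.
Minimum distance d = smallest w > 0 with A_w > 0 = 1.
Sanity: Σ A_w = 16 = 2^4 = 16 ✓.


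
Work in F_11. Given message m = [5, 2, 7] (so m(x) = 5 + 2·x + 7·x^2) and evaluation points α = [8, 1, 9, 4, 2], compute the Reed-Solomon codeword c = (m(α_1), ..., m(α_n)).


c = [7, 3, 7, 4, 4]

Message polynomial: m(x) = 5 + 2·x + 7·x^2 (mod 11).
For each evaluation point α_i, compute m(α_i) mod 11:
  α_1 = 8: Horner steps 7 → 3 → 7, so m(8) = 7.
  α_2 = 1: Horner steps 7 → 9 → 3, so m(1) = 3.
  α_3 = 9: Horner steps 7 → 10 → 7, so m(9) = 7.
  α_4 = 4: Horner steps 7 → 8 → 4, so m(4) = 4.
  α_5 = 2: Horner steps 7 → 5 → 4, so m(2) = 4.
Codeword c = [7, 3, 7, 4, 4] ∈ F_11^5.


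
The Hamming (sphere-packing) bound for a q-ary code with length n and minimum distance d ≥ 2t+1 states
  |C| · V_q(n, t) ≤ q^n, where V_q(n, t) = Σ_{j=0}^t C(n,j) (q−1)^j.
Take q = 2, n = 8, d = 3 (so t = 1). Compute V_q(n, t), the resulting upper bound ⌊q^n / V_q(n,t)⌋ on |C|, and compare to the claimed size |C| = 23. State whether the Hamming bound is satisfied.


V_q(n, t) = 9, q^n = 256, Hamming bound = 28, |C| = 23 ≤ bound (satisfied).

Step 1: Compute V_q(n, t) = Σ_{j=0}^1 C(n, j) (q−1)^j.
  j = 0: C(8,0)·(1)^0 = 1·1 = 1.
  j = 1: C(8,1)·(1)^1 = 8·1 = 8.
  V_q(n, t) = 1 + 8 = 9.
Step 2: q^n = 2^8 = 256.
Step 3: Hamming bound ⌊q^n / V_q(n,t)⌋ = ⌊256/9⌋ = 28.
Step 4: Compare |C| = 23 to 28: satisfied.
The claimed |C| lies below the Hamming bound.


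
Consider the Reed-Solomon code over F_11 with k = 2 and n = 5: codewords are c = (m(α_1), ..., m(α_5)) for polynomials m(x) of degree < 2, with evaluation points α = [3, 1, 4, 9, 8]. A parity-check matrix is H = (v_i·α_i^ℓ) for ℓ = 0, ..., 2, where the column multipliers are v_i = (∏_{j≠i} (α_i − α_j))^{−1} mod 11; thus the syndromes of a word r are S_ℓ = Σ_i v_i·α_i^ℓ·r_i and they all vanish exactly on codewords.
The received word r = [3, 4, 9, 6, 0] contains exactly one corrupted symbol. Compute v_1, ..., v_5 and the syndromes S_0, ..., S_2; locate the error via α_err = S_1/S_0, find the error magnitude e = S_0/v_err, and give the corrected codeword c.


S = (4, 4, 4), error at position 2, error magnitude e = 2, c = [3, 2, 9, 6, 0].

Step 1: column multipliers v_i = (∏_{j≠i}(α_i − α_j))^{−1} mod 11.
  i = 1 (α = 3): (3−1)(3−4)(3−9)(3−8) = 2·(−1)·(−6)·(−5) = −60 ≡ 6, so v_1 = 6^{−1} = 2 (mod 11).
  i = 2 (α = 1): (1−3)(1−4)(1−9)(1−8) = (−2)·(−3)·(−8)·(−7) = 336 ≡ 6, so v_2 = 6^{−1} = 2 (mod 11).
  i = 3 (α = 4): (4−3)(4−1)(4−9)(4−8) = 1·3·(−5)·(−4) = 60 ≡ 5, so v_3 = 5^{−1} = 9 (mod 11).
  i = 4 (α = 9): (9−3)(9−1)(9−4)(9−8) = 6·8·5·1 = 240 ≡ 9, so v_4 = 9^{−1} = 5 (mod 11).
  i = 5 (α = 8): (8−3)(8−1)(8−4)(8−9) = 5·7·4·(−1) = −140 ≡ 3, so v_5 = 3^{−1} = 4 (mod 11).
  v = [2, 2, 9, 5, 4].
Step 2: syndromes of r = [3, 4, 9, 6, 0] (all sums mod 11).
  S_0 = Σ v_i r_i = 2·3 + 2·4 + 9·9 + 5·6 + 4·0 = 125 ≡ 4.
  S_1 = Σ v_i α_i r_i = 2·3·3 + 2·1·4 + 9·4·9 + 5·9·6 + 4·8·0 = 620 ≡ 4.
  α_i^2 mod 11 = [9, 1, 5, 4, 9].
  S_2 = Σ v_i α_i^2 r_i = 2·9·3 + 2·1·4 + 9·5·9 + 5·4·6 + 4·9·0 = 587 ≡ 4.
  S = (4, 4, 4) ≠ 0, so r is not a codeword (an error is present).
Step 3: locate the error. For a single error e at position i, S_ℓ = v_i·e·α_i^ℓ, so α_err = S_1/S_0.
  S_0^{−1} = 4^{−1} = 3 (mod 11), so α_err = 4·3 = 12 ≡ 1 = α_2. Error position i = 2.
  Consistency check: S_2/S_1 = 4·3 = 12 ≡ 1 = α_err ✓ (single-error assumption holds).
Step 4: error magnitude e = S_0/v_2 = S_0·∏_{j≠2}(α_2 − α_j) = 4·6 = 24 ≡ 2 (mod 11).
Step 5: correct position 2: c_2 = r_2 − e = 4 − 2 ≡ 2 (mod 11). Hence c = [3, 2, 9, 6, 0].
  Check: interpolating c through the α_i gives m(x) = 7 + 6·x (degree < 2) with m(α_i) = c_i for every i, so c is indeed a codeword.


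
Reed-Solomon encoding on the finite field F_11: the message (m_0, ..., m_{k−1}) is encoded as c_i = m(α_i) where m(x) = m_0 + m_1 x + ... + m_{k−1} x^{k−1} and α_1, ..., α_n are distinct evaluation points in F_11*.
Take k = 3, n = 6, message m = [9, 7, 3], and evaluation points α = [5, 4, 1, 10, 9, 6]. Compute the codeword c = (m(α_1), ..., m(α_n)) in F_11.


c = [9, 8, 8, 5, 7, 5]

Message polynomial: m(x) = 9 + 7·x + 3·x^2 (mod 11).
For each evaluation point α_i, compute m(α_i) mod 11:
  α_1 = 5: Horner steps 3 → 0 → 9, so m(5) = 9.
  α_2 = 4: Horner steps 3 → 8 → 8, so m(4) = 8.
  α_3 = 1: Horner steps 3 → 10 → 8, so m(1) = 8.
  α_4 = 10: Horner steps 3 → 4 → 5, so m(10) = 5.
  α_5 = 9: Horner steps 3 → 1 → 7, so m(9) = 7.
  α_6 = 6: Horner steps 3 → 3 → 5, so m(6) = 5.
Codeword c = [9, 8, 8, 5, 7, 5] ∈ F_11^6.


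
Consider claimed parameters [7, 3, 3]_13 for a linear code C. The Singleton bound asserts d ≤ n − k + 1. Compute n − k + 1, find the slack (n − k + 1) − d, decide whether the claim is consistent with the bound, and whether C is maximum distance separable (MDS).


Singleton RHS = n − k + 1 = 5, slack = 2, bound satisfied, not MDS.

Singleton bound: d ≤ n − k + 1.
Here n = 7, k = 3, so n − k + 1 = 5.
Given d = 3, check d ≤ 5: YES.
Slack = (n − k + 1) − d = 2.
The code is NOT MDS (slack = 2 > 0).
Description: the claimed parameters are [7, 3, 3]_13; such a code would be non-MDS.


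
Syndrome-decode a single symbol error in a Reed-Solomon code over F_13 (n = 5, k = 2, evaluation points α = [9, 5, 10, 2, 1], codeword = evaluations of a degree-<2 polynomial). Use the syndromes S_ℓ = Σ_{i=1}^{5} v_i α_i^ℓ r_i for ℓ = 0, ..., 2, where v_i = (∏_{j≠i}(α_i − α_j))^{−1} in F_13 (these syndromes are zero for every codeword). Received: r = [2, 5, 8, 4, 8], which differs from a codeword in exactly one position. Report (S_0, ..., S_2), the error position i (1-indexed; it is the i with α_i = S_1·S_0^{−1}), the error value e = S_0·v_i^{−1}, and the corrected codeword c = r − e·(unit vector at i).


S = (4, 1, 10), error at position 3, error magnitude e = 10, c = [2, 5, 11, 4, 8].

Step 1: column multipliers v_i = (∏_{j≠i}(α_i − α_j))^{−1} mod 13.
  i = 1 (α = 9): (9−5)(9−10)(9−2)(9−1) = 4·(−1)·7·8 = −224 ≡ 10, so v_1 = 10^{−1} = 4 (mod 13).
  i = 2 (α = 5): (5−9)(5−10)(5−2)(5−1) = (−4)·(−5)·3·4 = 240 ≡ 6, so v_2 = 6^{−1} = 11 (mod 13).
  i = 3 (α = 10): (10−9)(10−5)(10−2)(10−1) = 1·5·8·9 = 360 ≡ 9, so v_3 = 9^{−1} = 3 (mod 13).
  i = 4 (α = 2): (2−9)(2−5)(2−10)(2−1) = (−7)·(−3)·(−8)·1 = −168 ≡ 1, so v_4 = 1^{−1} = 1 (mod 13).
  i = 5 (α = 1): (1−9)(1−5)(1−10)(1−2) = (−8)·(−4)·(−9)·(−1) = 288 ≡ 2, so v_5 = 2^{−1} = 7 (mod 13).
  v = [4, 11, 3, 1, 7].
Step 2: syndromes of r = [2, 5, 8, 4, 8] (all sums mod 13).
  S_0 = Σ v_i r_i = 4·2 + 11·5 + 3·8 + 1·4 + 7·8 = 147 ≡ 4.
  S_1 = Σ v_i α_i r_i = 4·9·2 + 11·5·5 + 3·10·8 + 1·2·4 + 7·1·8 = 651 ≡ 1.
  α_i^2 mod 13 = [3, 12, 9, 4, 1].
  S_2 = Σ v_i α_i^2 r_i = 4·3·2 + 11·12·5 + 3·9·8 + 1·4·4 + 7·1·8 = 972 ≡ 10.
  S = (4, 1, 10) ≠ 0, so r is not a codeword (an error is present).
Step 3: locate the error. For a single error e at position i, S_ℓ = v_i·e·α_i^ℓ, so α_err = S_1/S_0.
  S_0^{−1} = 4^{−1} = 10 (mod 13), so α_err = 1·10 = 10 ≡ 10 = α_3. Error position i = 3.
  Consistency check: S_2/S_1 = 10·1 = 10 ≡ 10 = α_err ✓ (single-error assumption holds).
Step 4: error magnitude e = S_0/v_3 = S_0·∏_{j≠3}(α_3 − α_j) = 4·9 = 36 ≡ 10 (mod 13).
Step 5: correct position 3: c_3 = r_3 − e = 8 − 10 ≡ 11 (mod 13). Hence c = [2, 5, 11, 4, 8].
  Check: interpolating c through the α_i gives m(x) = 12 + 9·x (degree < 2) with m(α_i) = c_i for every i, so c is indeed a codeword.


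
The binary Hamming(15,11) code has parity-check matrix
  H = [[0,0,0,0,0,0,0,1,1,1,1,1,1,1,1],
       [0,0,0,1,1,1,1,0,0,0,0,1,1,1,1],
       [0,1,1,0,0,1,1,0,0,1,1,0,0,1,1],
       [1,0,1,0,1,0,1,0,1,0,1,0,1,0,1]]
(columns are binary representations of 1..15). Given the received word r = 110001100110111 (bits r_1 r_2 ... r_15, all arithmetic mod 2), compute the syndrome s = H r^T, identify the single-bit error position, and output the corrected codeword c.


s = (1, 1, 1, 1)^T, error position = 15, corrected codeword c = 110001100110110

Compute s = H r^T mod 2 one row at a time:
  s_1 = 0 + 0 + 1 + 1 + 0 + 1 + 1 + 1 = 5 ≡ 1 (mod 2).
  s_2 = 0 + 0 + 1 + 1 + 0 + 1 + 1 + 1 = 5 ≡ 1 (mod 2).
  s_3 = 1 + 0 + 1 + 1 + 1 + 1 + 1 + 1 = 7 ≡ 1 (mod 2).
  s_4 = 1 + 0 + 0 + 1 + 0 + 1 + 1 + 1 = 5 ≡ 1 (mod 2).
s = (1, 1, 1, 1)^T — this equals column 15 of H (binary 1111), so error is at position 15.
Correct: flip bit 15 of r = 110001100110111 to get c = 110001100110110.


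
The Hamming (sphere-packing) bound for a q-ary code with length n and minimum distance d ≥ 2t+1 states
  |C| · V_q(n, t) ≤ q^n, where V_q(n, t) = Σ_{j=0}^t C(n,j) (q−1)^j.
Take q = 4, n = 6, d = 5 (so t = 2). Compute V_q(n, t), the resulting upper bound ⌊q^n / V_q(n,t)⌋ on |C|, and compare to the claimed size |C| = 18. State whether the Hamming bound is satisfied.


V_q(n, t) = 154, q^n = 4096, Hamming bound = 26, |C| = 18 ≤ bound (satisfied).

Step 1: Compute V_q(n, t) = Σ_{j=0}^2 C(n, j) (q−1)^j.
  j = 0: C(6,0)·(3)^0 = 1·1 = 1.
  j = 1: C(6,1)·(3)^1 = 6·3 = 18.
  j = 2: C(6,2)·(3)^2 = 15·9 = 135.
  V_q(n, t) = 1 + 18 + 135 = 154.
Step 2: q^n = 4^6 = 4096.
Step 3: Hamming bound ⌊q^n / V_q(n,t)⌋ = ⌊4096/154⌋ = 26.
Step 4: Compare |C| = 18 to 26: satisfied.
The claimed |C| lies below the Hamming bound.


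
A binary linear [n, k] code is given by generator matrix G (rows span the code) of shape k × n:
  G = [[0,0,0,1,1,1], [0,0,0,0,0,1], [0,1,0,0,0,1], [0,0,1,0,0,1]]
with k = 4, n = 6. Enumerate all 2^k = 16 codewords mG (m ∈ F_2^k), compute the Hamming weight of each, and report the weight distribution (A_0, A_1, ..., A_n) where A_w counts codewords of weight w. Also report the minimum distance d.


Weight distribution: A_0 = 1, A_1 = 3, A_2 = 4, A_3 = 4, A_4 = 3, A_5 = 1. Minimum distance d = 1.

Enumerate all 2^4 = 16 messages m ∈ F_2^4.
For each, compute codeword c = mG in F_2^6, then tally its weight.
  m = 0000 → c = 000000, weight = 0.
  m = 1000 → c = 000111, weight = 3.
  m = 0100 → c = 000001, weight = 1.
  m = 1100 → c = 000110, weight = 2.
  m = 0010 → c = 010001, weight = 2.
  m = 1010 → c = 010110, weight = 3.
  m = 0110 → c = 010000, weight = 1.
  m = 1110 → c = 010111, weight = 4.
  m = 0001 → c = 001001, weight = 2.
  m = 1001 → c = 001110, weight = 3.
  m = 0101 → c = 001000, weight = 1.
  m = 1101 → c = 001111, weight = 4.
  m = 0011 → c = 011000, weight = 2.
  m = 1011 → c = 011111, weight = 5.
  m = 0111 → c = 011001, weight = 3.
  m = 1111 → c = 011110, weight = 4.
Tally weights:
  weight 0: 1 codewords.
  weight 1: 3 codewords.
  weight 2: 4 codewords.
  weight 3: 4 codewords.
  weight 4: 3 codewords.
  weight 5: 1 codewords.
Minimum distance d = smallest w > 0 with A_w > 0 = 1.
Sanity: Σ A_w = 16 = 2^4 = 16 ✓.
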